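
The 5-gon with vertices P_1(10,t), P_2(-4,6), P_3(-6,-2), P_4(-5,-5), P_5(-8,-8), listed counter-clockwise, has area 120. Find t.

-9

The doubled signed area Σ (x_i y_{i+1} − x_{i+1} y_i) is linear in t.
With t=0 it equals 204; the coefficient of t is -4 (from the two edges through P_1).
So -4·t + 204 = 2·120 = 240 ⇒ t = -9.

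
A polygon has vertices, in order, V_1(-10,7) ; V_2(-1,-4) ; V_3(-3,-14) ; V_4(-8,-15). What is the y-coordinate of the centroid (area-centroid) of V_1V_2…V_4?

-5.5

Apply the shoelace formula. First the cross-terms c_i = x_i·y_{i+1} − x_{i+1}·y_i:
  47, 2, -67, -206  ⇒  2A = -224, A = -112.
Then Σ (y_i + y_{i+1})·c_i = 3696, so ȳ = 3696 / (6·(-112)) = -5.5.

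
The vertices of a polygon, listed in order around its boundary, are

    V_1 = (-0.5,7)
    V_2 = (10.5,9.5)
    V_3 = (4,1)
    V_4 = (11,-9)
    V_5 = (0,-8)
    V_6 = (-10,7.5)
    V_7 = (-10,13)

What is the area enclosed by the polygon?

219.625

Apply the shoelace formula: 2A = Σ (x_i·y_{i+1} − x_{i+1}·y_i), indices taken mod 7.
Cross-terms: -78.25, -27.5, -47, -88, -80, -55, -63.5  ⇒  Σ = -439.25
Area = |Σ|/2 = 219.625.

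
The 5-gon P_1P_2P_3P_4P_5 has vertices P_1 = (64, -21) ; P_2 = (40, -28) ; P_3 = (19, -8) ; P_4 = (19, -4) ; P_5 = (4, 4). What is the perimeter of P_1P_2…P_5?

140

|P_1P_2| = √((-24)² + (-7)²) = √625 = 25
|P_2P_3| = √((-21)² + (20)²) = √841 = 29
|P_3P_4| = √((0)² + (4)²) = √16 = 4
|P_4P_5| = √((-15)² + (8)²) = √289 = 17
|P_5P_1| = √((60)² + (-25)²) = √4225 = 65
Perimeter = 25 + 29 + 4 + 17 + 65 = 140.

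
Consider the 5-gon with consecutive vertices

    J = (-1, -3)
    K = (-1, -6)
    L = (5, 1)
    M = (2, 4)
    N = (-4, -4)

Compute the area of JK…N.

Apply the shoelace (surveyor's) formula: 2A = Σ (x_i·y_{i+1} − x_{i+1}·y_i), indices taken mod 5.
Σ = (3) + (29) + (18) + (8) + (8) = 66
Area = |Σ|/2 = 33.

33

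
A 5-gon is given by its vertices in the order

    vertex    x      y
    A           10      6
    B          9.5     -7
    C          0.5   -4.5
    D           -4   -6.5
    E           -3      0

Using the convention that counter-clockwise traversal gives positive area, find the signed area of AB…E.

-112.5

Apply Gauss's area formula: 2A = Σ (x_i·y_{i+1} − x_{i+1}·y_i), indices taken mod 5.
Σ = (-127) + (-39.25) + (-21.25) + (-19.5) + (-18) = -225
Signed area = Σ/2 = -112.5 (negative ⇒ clockwise traversal).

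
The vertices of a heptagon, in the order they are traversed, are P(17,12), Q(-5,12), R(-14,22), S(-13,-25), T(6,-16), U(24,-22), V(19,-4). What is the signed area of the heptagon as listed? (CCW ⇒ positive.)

1093

Σ = (264) + (58) + (636) + (358) + (252) + (322) + (296) = 2186
Signed area = Σ/2 = 1093 (positive ⇒ counter-clockwise traversal).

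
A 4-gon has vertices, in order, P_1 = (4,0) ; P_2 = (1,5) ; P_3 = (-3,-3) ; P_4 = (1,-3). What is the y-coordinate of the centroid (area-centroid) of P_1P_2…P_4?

2/21

Apply the shoelace formula. First the cross-terms c_i = x_i·y_{i+1} − x_{i+1}·y_i:
  20, 12, 12, 12  ⇒  2A = 56, A = 28.
Then Σ (y_i + y_{i+1})·c_i = 16, so ȳ = 16 / (6·28) = 2/21.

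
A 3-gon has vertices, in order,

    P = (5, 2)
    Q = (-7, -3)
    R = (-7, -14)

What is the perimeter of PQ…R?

44

|PQ| = √((-12)² + (-5)²) = √169 = 13
|QR| = √((0)² + (-11)²) = √121 = 11
|RP| = √((12)² + (16)²) = √400 = 20
Perimeter = 13 + 11 + 20 = 44.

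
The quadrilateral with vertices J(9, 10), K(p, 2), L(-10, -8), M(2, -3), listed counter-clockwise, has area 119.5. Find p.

-6

Write out the shoelace sum; only the two edges meeting at K involve p:
2·Area = [(9·2 − p·10) + (p·(-8) − (-10)·2)] + 93
       = -18·p + 131 = 239
⇒ p = -6.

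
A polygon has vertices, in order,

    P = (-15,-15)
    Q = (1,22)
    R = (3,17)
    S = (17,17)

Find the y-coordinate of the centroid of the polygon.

Apply the shoelace (surveyor's) formula. First the cross-terms c_i = x_i·y_{i+1} − x_{i+1}·y_i:
  -315, -49, -238, 0  ⇒  2A = -602, A = -301.
Then Σ (y_i + y_{i+1})·c_i = -12208, so ȳ = -12208 / (6·(-301)) = 872/129.

872/129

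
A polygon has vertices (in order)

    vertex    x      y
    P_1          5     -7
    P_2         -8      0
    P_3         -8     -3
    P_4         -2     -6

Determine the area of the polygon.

27

Apply the surveyor's formula: 2A = Σ (x_i·y_{i+1} − x_{i+1}·y_i), indices taken mod 4.
Σ = (-56) + (24) + (42) + (44) = 54
Area = |Σ|/2 = 27.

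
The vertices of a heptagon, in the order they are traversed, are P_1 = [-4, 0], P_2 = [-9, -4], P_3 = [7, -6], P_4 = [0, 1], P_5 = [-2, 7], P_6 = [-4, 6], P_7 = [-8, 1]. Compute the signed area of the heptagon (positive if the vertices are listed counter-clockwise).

Apply the surveyor's formula: 2A = Σ (x_i·y_{i+1} − x_{i+1}·y_i), indices taken mod 7.
P_1→P_2: (-4)(-4) − (-9)(0) = 16
P_2→P_3: (-9)(-6) − (7)(-4) = 82
P_3→P_4: (7)(1) − (0)(-6) = 7
P_4→P_5: (0)(7) − (-2)(1) = 2
P_5→P_6: (-2)(6) − (-4)(7) = 16
P_6→P_7: (-4)(1) − (-8)(6) = 44
P_7→P_1: (-8)(0) − (-4)(1) = 4
Σ = 171
Signed area = Σ/2 = 85.5 (positive ⇒ counter-clockwise traversal).

85.5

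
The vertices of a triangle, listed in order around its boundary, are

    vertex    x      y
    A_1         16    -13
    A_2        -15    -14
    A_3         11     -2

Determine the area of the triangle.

173

Σ = (-419) + (184) + (-111) = -346
Area = |Σ|/2 = 173.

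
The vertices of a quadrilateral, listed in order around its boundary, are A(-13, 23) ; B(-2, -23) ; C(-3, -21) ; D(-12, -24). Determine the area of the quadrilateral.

225

Cross-terms: 345, -27, -180, -588  ⇒  Σ = -450
Area = |Σ|/2 = 225.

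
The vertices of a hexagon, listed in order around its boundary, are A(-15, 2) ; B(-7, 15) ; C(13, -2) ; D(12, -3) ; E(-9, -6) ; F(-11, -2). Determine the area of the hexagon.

303

Apply the shoelace (surveyor's) formula: 2A = Σ (x_i·y_{i+1} − x_{i+1}·y_i), indices taken mod 6.
Σ = (-211) + (-181) + (-15) + (-99) + (-48) + (-52) = -606
Area = |Σ|/2 = 303.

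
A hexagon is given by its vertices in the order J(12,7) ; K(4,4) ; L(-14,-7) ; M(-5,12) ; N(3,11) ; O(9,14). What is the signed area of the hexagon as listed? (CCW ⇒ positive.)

Apply Gauss's area formula: 2A = Σ (x_i·y_{i+1} − x_{i+1}·y_i), indices taken mod 6.
Σ = (20) + (28) + (-203) + (-91) + (-57) + (-105) = -408
Signed area = Σ/2 = -204 (negative ⇒ clockwise traversal).

-204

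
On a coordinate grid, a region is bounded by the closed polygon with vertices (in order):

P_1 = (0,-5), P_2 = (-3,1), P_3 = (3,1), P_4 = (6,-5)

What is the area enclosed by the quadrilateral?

36

P_1→P_2: (0)(1) − (-3)(-5) = -15
P_2→P_3: (-3)(1) − (3)(1) = -6
P_3→P_4: (3)(-5) − (6)(1) = -21
P_4→P_1: (6)(-5) − (0)(-5) = -30
Σ = -72
Area = |Σ|/2 = 36.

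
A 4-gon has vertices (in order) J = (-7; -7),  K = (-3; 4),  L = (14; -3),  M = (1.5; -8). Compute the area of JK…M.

135

Apply the shoelace (surveyor's) formula: 2A = Σ (x_i·y_{i+1} − x_{i+1}·y_i), indices taken mod 4.
Cross-terms: -49, -47, -107.5, -66.5  ⇒  Σ = -270
Area = |Σ|/2 = 135.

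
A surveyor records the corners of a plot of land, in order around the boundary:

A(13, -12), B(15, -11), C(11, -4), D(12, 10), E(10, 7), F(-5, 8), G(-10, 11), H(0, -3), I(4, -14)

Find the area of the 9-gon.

278

Cross-terms: 37, 61, 158, -16, 115, 25, 30, 12, 134  ⇒  Σ = 556
Area = |Σ|/2 = 278.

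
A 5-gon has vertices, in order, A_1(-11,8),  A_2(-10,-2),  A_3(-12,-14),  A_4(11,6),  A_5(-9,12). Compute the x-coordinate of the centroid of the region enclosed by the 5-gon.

Apply the shoelace (surveyor's) formula. First the cross-terms c_i = x_i·y_{i+1} − x_{i+1}·y_i:
  102, 116, 82, 186, 60  ⇒  2A = 546, A = 273.
Then Σ (x_i + x_{i+1})·c_i = -5604, so x̄ = -5604 / (6·273) = -934/273.

-934/273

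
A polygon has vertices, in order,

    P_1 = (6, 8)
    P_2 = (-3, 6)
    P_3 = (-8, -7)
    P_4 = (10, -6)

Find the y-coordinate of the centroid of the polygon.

-59/121

Apply the shoelace formula. First the cross-terms c_i = x_i·y_{i+1} − x_{i+1}·y_i:
  60, 69, 118, 116  ⇒  2A = 363, A = 181.5.
Then Σ (y_i + y_{i+1})·c_i = -531, so ȳ = -531 / (6·181.5) = -59/121.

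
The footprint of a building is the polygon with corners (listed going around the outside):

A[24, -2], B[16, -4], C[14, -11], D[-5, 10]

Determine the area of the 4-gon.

A→B: (24)(-4) − (16)(-2) = -64
B→C: (16)(-11) − (14)(-4) = -120
C→D: (14)(10) − (-5)(-11) = 85
D→A: (-5)(-2) − (24)(10) = -230
Σ = -329
Area = |Σ|/2 = 164.5.

164.5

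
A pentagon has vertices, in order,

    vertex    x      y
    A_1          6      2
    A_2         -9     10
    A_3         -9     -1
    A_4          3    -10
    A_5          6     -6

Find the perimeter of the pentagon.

|A_1A_2| = √((-15)² + (8)²) = √289 = 17
|A_2A_3| = √((0)² + (-11)²) = √121 = 11
|A_3A_4| = √((12)² + (-9)²) = √225 = 15
|A_4A_5| = √((3)² + (4)²) = √25 = 5
|A_5A_1| = √((0)² + (8)²) = √64 = 8
Perimeter = 17 + 11 + 15 + 5 + 8 = 56.

56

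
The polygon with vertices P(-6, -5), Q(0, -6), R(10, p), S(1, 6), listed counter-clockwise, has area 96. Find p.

-5

The doubled signed area Σ (x_i y_{i+1} − x_{i+1} y_i) is linear in p.
With p=0 it equals 187; the coefficient of p is -1 (from the two edges through R).
So -1·p + 187 = 2·96 = 192 ⇒ p = -5.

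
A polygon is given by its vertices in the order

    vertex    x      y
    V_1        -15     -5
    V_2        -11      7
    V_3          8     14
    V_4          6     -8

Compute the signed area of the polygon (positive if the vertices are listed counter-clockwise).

-334

Σ = (-160) + (-210) + (-148) + (-150) = -668
Signed area = Σ/2 = -334 (negative ⇒ clockwise traversal).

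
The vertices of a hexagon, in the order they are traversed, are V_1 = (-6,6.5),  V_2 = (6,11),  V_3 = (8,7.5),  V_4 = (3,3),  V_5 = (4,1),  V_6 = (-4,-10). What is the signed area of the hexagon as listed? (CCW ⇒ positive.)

Cross-terms: -105, -43, 1.5, -9, -36, -86  ⇒  Σ = -277.5
Signed area = Σ/2 = -138.75 (negative ⇒ clockwise traversal).

-138.75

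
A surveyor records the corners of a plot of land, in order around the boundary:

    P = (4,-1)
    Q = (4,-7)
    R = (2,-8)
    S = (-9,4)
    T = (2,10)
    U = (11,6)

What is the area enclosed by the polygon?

Apply Gauss's area formula: 2A = Σ (x_i·y_{i+1} − x_{i+1}·y_i), indices taken mod 6.
P→Q: (4)(-7) − (4)(-1) = -24
Q→R: (4)(-8) − (2)(-7) = -18
R→S: (2)(4) − (-9)(-8) = -64
S→T: (-9)(10) − (2)(4) = -98
T→U: (2)(6) − (11)(10) = -98
U→P: (11)(-1) − (4)(6) = -35
Σ = -337
Area = |Σ|/2 = 168.5.

168.5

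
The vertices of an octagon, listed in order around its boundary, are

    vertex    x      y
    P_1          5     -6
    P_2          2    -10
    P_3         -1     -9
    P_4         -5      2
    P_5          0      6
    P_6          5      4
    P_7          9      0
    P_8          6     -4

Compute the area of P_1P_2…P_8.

130.5

Apply the shoelace (surveyor's) formula: 2A = Σ (x_i·y_{i+1} − x_{i+1}·y_i), indices taken mod 8.
Σ = (-38) + (-28) + (-47) + (-30) + (-30) + (-36) + (-36) + (-16) = -261
Area = |Σ|/2 = 130.5.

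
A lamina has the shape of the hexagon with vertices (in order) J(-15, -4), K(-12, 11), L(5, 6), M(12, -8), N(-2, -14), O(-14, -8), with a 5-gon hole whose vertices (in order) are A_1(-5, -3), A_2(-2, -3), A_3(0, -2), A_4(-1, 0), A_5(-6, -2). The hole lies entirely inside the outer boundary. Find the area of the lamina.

429.5

Outer boundary:
Apply Gauss's area formula: 2A = Σ (x_i·y_{i+1} − x_{i+1}·y_i), indices taken mod 6.
Σ = (-213) + (-127) + (-112) + (-184) + (-180) + (-64) = -880
Area = |Σ|/2 = 440.
Hole:
Σ = (9) + (4) + (-2) + (2) + (8) = 21
Area = |Σ|/2 = 10.5.
Net area = 440 − 10.5 = 429.5.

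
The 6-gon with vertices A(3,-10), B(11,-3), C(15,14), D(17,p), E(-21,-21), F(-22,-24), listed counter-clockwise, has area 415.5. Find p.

The doubled signed area Σ (x_i y_{i+1} − x_{i+1} y_i) is linear in p.
With p=0 it equals 39; the coefficient of p is 36 (from the two edges through D).
So 36·p + 39 = 2·415.5 = 831 ⇒ p = 22.

22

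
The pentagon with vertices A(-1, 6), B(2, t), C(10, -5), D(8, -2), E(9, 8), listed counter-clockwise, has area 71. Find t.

0

Write out the shoelace sum; only the two edges meeting at B involve t:
2·Area = [((-1)·t − 2·6) + (2·(-5) − 10·t)] + 164
       = -11·t + 142 = 142
⇒ t = 0.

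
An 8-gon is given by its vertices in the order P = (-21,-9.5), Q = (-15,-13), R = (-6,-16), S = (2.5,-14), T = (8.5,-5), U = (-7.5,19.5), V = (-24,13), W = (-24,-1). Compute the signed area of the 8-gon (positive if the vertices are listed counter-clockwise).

782.375

P→Q: (-21)(-13) − (-15)(-9.5) = 130.5
Q→R: (-15)(-16) − (-6)(-13) = 162
R→S: (-6)(-14) − (2.5)(-16) = 124
S→T: (2.5)(-5) − (8.5)(-14) = 106.5
T→U: (8.5)(19.5) − (-7.5)(-5) = 128.25
U→V: (-7.5)(13) − (-24)(19.5) = 370.5
V→W: (-24)(-1) − (-24)(13) = 336
W→P: (-24)(-9.5) − (-21)(-1) = 207
Σ = 1564.75
Signed area = Σ/2 = 782.375 (positive ⇒ counter-clockwise traversal).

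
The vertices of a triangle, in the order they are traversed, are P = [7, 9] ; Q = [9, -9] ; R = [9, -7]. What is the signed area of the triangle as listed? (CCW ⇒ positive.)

Apply the shoelace formula: 2A = Σ (x_i·y_{i+1} − x_{i+1}·y_i), indices taken mod 3.
Σ = (-144) + (18) + (130) = 4
Signed area = Σ/2 = 2 (positive ⇒ counter-clockwise traversal).

2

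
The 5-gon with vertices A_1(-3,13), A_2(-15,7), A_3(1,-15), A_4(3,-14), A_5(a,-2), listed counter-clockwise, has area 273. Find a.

5

The doubled signed area Σ (x_i y_{i+1} − x_{i+1} y_i) is linear in a.
With a=0 it equals 411; the coefficient of a is 27 (from the two edges through A_5).
So 27·a + 411 = 2·273 = 546 ⇒ a = 5.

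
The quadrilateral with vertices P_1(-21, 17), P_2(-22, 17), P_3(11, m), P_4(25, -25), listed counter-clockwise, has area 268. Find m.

-23

The doubled signed area Σ (x_i y_{i+1} − x_{i+1} y_i) is linear in m.
With m=0 it equals -545; the coefficient of m is -47 (from the two edges through P_3).
So -47·m + -545 = 2·268 = 536 ⇒ m = -23.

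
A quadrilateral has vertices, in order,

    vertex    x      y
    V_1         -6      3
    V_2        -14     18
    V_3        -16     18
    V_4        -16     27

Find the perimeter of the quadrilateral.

54

|V_1V_2| = √((-8)² + (15)²) = √289 = 17
|V_2V_3| = √((-2)² + (0)²) = √4 = 2
|V_3V_4| = √((0)² + (9)²) = √81 = 9
|V_4V_1| = √((10)² + (-24)²) = √676 = 26
Perimeter = 17 + 2 + 9 + 26 = 54.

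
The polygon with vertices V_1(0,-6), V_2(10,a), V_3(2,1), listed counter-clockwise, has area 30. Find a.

-1

The doubled signed area Σ (x_i y_{i+1} − x_{i+1} y_i) is linear in a.
With a=0 it equals 58; the coefficient of a is -2 (from the two edges through V_2).
So -2·a + 58 = 2·30 = 60 ⇒ a = -1.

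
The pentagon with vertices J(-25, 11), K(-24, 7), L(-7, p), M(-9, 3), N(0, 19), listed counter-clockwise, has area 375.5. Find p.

-22

The doubled signed area Σ (x_i y_{i+1} − x_{i+1} y_i) is linear in p.
With p=0 it equals 421; the coefficient of p is -15 (from the two edges through L).
So -15·p + 421 = 2·375.5 = 751 ⇒ p = -22.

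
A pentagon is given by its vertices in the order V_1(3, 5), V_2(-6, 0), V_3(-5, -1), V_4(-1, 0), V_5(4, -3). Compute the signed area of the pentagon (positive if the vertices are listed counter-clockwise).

Apply the surveyor's formula: 2A = Σ (x_i·y_{i+1} − x_{i+1}·y_i), indices taken mod 5.
V_1→V_2: (3)(0) − (-6)(5) = 30
V_2→V_3: (-6)(-1) − (-5)(0) = 6
V_3→V_4: (-5)(0) − (-1)(-1) = -1
V_4→V_5: (-1)(-3) − (4)(0) = 3
V_5→V_1: (4)(5) − (3)(-3) = 29
Σ = 67
Signed area = Σ/2 = 33.5 (positive ⇒ counter-clockwise traversal).

33.5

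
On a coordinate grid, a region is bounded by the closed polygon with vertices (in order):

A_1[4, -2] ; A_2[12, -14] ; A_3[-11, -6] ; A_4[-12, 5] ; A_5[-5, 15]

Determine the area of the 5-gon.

295

Apply the shoelace formula: 2A = Σ (x_i·y_{i+1} − x_{i+1}·y_i), indices taken mod 5.
Cross-terms: -32, -226, -127, -155, -50  ⇒  Σ = -590
Area = |Σ|/2 = 295.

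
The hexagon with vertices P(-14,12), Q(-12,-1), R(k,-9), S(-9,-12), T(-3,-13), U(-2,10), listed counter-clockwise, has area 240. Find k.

-14

The doubled signed area Σ (x_i y_{i+1} − x_{i+1} y_i) is linear in k.
With k=0 it equals 326; the coefficient of k is -11 (from the two edges through R).
So -11·k + 326 = 2·240 = 480 ⇒ k = -14.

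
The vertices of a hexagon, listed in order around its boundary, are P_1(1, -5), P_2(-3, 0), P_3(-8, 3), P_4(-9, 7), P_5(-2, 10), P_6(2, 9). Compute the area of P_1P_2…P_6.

93

Apply the shoelace (surveyor's) formula: 2A = Σ (x_i·y_{i+1} − x_{i+1}·y_i), indices taken mod 6.
Σ = (-15) + (-9) + (-29) + (-76) + (-38) + (-19) = -186
Area = |Σ|/2 = 93.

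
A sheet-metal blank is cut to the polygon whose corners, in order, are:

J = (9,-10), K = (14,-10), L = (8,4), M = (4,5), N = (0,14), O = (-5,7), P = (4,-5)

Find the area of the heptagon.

J→K: (9)(-10) − (14)(-10) = 50
K→L: (14)(4) − (8)(-10) = 136
L→M: (8)(5) − (4)(4) = 24
M→N: (4)(14) − (0)(5) = 56
N→O: (0)(7) − (-5)(14) = 70
O→P: (-5)(-5) − (4)(7) = -3
P→J: (4)(-10) − (9)(-5) = 5
Σ = 338
Area = |Σ|/2 = 169.

169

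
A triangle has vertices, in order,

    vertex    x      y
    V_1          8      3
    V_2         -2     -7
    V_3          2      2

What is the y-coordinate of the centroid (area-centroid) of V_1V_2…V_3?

Apply the surveyor's formula. First the cross-terms c_i = x_i·y_{i+1} − x_{i+1}·y_i:
  -50, 10, -10  ⇒  2A = -50, A = -25.
Then Σ (y_i + y_{i+1})·c_i = 100, so ȳ = 100 / (6·(-25)) = -2/3.

-2/3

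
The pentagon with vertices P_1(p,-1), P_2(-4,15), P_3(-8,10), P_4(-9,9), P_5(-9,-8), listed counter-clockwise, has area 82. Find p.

-4

The doubled signed area Σ (x_i y_{i+1} − x_{i+1} y_i) is linear in p.
With p=0 it equals 256; the coefficient of p is 23 (from the two edges through P_1).
So 23·p + 256 = 2·82 = 164 ⇒ p = -4.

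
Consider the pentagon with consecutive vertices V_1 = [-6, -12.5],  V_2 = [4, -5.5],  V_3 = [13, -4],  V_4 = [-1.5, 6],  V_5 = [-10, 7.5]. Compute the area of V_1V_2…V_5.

214.625

V_1→V_2: (-6)(-5.5) − (4)(-12.5) = 83
V_2→V_3: (4)(-4) − (13)(-5.5) = 55.5
V_3→V_4: (13)(6) − (-1.5)(-4) = 72
V_4→V_5: (-1.5)(7.5) − (-10)(6) = 48.75
V_5→V_1: (-10)(-12.5) − (-6)(7.5) = 170
Σ = 429.25
Area = |Σ|/2 = 214.625.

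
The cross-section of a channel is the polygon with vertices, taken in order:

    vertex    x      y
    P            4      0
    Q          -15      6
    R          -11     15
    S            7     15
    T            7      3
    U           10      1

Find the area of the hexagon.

Cross-terms: 24, -159, -270, -84, -23, -4  ⇒  Σ = -516
Area = |Σ|/2 = 258.

258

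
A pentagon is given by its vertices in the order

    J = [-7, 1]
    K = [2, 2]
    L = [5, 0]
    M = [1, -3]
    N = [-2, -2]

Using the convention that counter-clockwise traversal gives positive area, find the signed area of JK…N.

-32.5

Apply the shoelace formula: 2A = Σ (x_i·y_{i+1} − x_{i+1}·y_i), indices taken mod 5.
Σ = (-16) + (-10) + (-15) + (-8) + (-16) = -65
Signed area = Σ/2 = -32.5 (negative ⇒ clockwise traversal).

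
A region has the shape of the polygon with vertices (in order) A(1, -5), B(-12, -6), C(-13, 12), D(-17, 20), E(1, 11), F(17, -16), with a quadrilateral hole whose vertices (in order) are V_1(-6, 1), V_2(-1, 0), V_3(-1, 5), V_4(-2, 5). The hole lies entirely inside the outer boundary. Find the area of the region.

Outer boundary:
Apply the shoelace formula: 2A = Σ (x_i·y_{i+1} − x_{i+1}·y_i), indices taken mod 6.
Σ = (-66) + (-222) + (-56) + (-207) + (-203) + (-69) = -823
Area = |Σ|/2 = 411.5.
Hole:
Apply the shoelace (surveyor's) formula: 2A = Σ (x_i·y_{i+1} − x_{i+1}·y_i), indices taken mod 4.
V_1→V_2: (-6)(0) − (-1)(1) = 1
V_2→V_3: (-1)(5) − (-1)(0) = -5
V_3→V_4: (-1)(5) − (-2)(5) = 5
V_4→V_1: (-2)(1) − (-6)(5) = 28
Σ = 29
Area = |Σ|/2 = 14.5.
Net area = 411.5 − 14.5 = 397.

397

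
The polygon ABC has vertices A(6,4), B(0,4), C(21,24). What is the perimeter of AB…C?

60

|AB| = √((-6)² + (0)²) = √36 = 6
|BC| = √((21)² + (20)²) = √841 = 29
|CA| = √((-15)² + (-20)²) = √625 = 25
Perimeter = 6 + 29 + 25 = 60.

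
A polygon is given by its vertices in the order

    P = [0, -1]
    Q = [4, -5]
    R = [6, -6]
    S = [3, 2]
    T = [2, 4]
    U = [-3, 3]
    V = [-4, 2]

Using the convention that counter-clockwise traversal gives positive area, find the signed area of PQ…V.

38

Apply Gauss's area formula: 2A = Σ (x_i·y_{i+1} − x_{i+1}·y_i), indices taken mod 7.
Σ = (4) + (6) + (30) + (8) + (18) + (6) + (4) = 76
Signed area = Σ/2 = 38 (positive ⇒ counter-clockwise traversal).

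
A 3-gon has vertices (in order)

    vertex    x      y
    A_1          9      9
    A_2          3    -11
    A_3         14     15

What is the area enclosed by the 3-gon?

32

Apply the shoelace (surveyor's) formula: 2A = Σ (x_i·y_{i+1} − x_{i+1}·y_i), indices taken mod 3.
A_1→A_2: (9)(-11) − (3)(9) = -126
A_2→A_3: (3)(15) − (14)(-11) = 199
A_3→A_1: (14)(9) − (9)(15) = -9
Σ = 64
Area = |Σ|/2 = 32.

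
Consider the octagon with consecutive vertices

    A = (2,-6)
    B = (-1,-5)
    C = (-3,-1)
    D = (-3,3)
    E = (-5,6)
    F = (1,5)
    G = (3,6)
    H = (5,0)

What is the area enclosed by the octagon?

Apply the shoelace (surveyor's) formula: 2A = Σ (x_i·y_{i+1} − x_{i+1}·y_i), indices taken mod 8.
Cross-terms: -16, -14, -12, -3, -31, -9, -30, -30  ⇒  Σ = -145
Area = |Σ|/2 = 72.5.

72.5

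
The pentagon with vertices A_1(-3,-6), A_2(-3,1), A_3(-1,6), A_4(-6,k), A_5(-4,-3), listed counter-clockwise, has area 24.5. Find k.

The doubled signed area Σ (x_i y_{i+1} − x_{i+1} y_i) is linear in k.
With k=0 it equals 31; the coefficient of k is 3 (from the two edges through A_4).
So 3·k + 31 = 2·24.5 = 49 ⇒ k = 6.

6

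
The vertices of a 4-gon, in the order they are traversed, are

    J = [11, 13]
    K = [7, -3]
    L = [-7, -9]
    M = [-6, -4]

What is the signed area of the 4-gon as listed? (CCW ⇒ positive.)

Apply the surveyor's formula: 2A = Σ (x_i·y_{i+1} − x_{i+1}·y_i), indices taken mod 4.
Σ = (-124) + (-84) + (-26) + (-34) = -268
Signed area = Σ/2 = -134 (negative ⇒ clockwise traversal).

-134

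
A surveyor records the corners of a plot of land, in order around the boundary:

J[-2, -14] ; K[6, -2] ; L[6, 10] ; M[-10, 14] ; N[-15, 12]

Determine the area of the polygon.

Apply Gauss's area formula: 2A = Σ (x_i·y_{i+1} − x_{i+1}·y_i), indices taken mod 5.
Cross-terms: 88, 72, 184, 90, 234  ⇒  Σ = 668
Area = |Σ|/2 = 334.

334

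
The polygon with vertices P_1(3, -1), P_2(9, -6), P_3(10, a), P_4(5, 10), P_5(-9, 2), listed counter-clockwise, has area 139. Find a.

Write out the shoelace sum; only the two edges meeting at P_3 involve a:
2·Area = [(9·a − 10·(-6)) + (10·10 − 5·a)] + 94
       = 4·a + 254 = 278
⇒ a = 6.

6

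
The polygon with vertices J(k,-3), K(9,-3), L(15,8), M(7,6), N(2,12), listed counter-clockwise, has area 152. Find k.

-4

The doubled signed area Σ (x_i y_{i+1} − x_{i+1} y_i) is linear in k.
With k=0 it equals 244; the coefficient of k is -15 (from the two edges through J).
So -15·k + 244 = 2·152 = 304 ⇒ k = -4.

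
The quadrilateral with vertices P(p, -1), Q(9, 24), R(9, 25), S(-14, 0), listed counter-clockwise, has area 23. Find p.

-14

Write out the shoelace sum; only the two edges meeting at P involve p:
2·Area = [((-14)·(-1) − p·0) + (p·24 − 9·(-1))] + 359
       = 24·p + 382 = 46
⇒ p = -14.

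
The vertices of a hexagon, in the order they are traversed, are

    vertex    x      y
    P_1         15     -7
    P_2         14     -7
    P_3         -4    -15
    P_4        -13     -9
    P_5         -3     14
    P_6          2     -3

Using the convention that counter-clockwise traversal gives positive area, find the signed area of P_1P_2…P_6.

Apply the shoelace (surveyor's) formula: 2A = Σ (x_i·y_{i+1} − x_{i+1}·y_i), indices taken mod 6.
Σ = (-7) + (-238) + (-159) + (-209) + (-19) + (31) = -601
Signed area = Σ/2 = -300.5 (negative ⇒ clockwise traversal).

-300.5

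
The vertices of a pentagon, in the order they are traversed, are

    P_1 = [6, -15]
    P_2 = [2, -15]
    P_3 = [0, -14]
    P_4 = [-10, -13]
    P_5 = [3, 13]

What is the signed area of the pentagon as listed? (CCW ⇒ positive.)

Apply the shoelace formula: 2A = Σ (x_i·y_{i+1} − x_{i+1}·y_i), indices taken mod 5.
P_1→P_2: (6)(-15) − (2)(-15) = -60
P_2→P_3: (2)(-14) − (0)(-15) = -28
P_3→P_4: (0)(-13) − (-10)(-14) = -140
P_4→P_5: (-10)(13) − (3)(-13) = -91
P_5→P_1: (3)(-15) − (6)(13) = -123
Σ = -442
Signed area = Σ/2 = -221 (negative ⇒ clockwise traversal).

-221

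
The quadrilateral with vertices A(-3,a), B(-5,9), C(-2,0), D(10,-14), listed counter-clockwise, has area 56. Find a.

9

Write out the shoelace sum; only the two edges meeting at A involve a:
2·Area = [(10·a − (-3)·(-14)) + ((-3)·9 − (-5)·a)] + 46
       = 15·a + -23 = 112
⇒ a = 9.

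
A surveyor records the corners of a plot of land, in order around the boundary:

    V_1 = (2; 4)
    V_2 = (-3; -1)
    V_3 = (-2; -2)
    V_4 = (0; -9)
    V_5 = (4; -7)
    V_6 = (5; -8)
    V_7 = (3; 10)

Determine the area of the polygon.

68.5

Apply the shoelace formula: 2A = Σ (x_i·y_{i+1} − x_{i+1}·y_i), indices taken mod 7.
Σ = (10) + (4) + (18) + (36) + (3) + (74) + (-8) = 137
Area = |Σ|/2 = 68.5.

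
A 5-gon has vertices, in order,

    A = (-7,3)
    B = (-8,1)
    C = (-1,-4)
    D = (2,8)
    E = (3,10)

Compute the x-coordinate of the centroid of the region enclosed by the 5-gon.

-2.368

Apply Gauss's area formula. First the cross-terms c_i = x_i·y_{i+1} − x_{i+1}·y_i:
  17, 33, 0, -4, 79  ⇒  2A = 125, A = 62.5.
Then Σ (x_i + x_{i+1})·c_i = -888, so x̄ = -888 / (6·62.5) = -2.368.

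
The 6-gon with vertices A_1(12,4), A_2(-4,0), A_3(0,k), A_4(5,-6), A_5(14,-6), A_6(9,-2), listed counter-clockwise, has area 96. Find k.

-4

Write out the shoelace sum; only the two edges meeting at A_3 involve k:
2·Area = [((-4)·k − 0·0) + (0·(-6) − 5·k)] + 156
       = -9·k + 156 = 192
⇒ k = -4.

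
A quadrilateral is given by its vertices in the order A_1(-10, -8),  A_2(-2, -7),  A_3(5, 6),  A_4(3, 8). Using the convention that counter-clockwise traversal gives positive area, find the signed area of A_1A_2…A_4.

77.5

Apply Gauss's area formula: 2A = Σ (x_i·y_{i+1} − x_{i+1}·y_i), indices taken mod 4.
Σ = (54) + (23) + (22) + (56) = 155
Signed area = Σ/2 = 77.5 (positive ⇒ counter-clockwise traversal).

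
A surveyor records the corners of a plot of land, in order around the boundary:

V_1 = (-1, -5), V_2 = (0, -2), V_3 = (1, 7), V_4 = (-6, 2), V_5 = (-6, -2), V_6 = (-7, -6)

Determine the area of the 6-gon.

61.5

Cross-terms: 2, 2, 44, 24, 22, 29  ⇒  Σ = 123
Area = |Σ|/2 = 61.5.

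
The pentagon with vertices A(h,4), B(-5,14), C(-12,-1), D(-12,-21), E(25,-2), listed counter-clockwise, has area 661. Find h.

Write out the shoelace sum; only the two edges meeting at A involve h:
2·Area = [(25·4 − h·(-2)) + (h·14 − (-5)·4)] + 962
       = 16·h + 1082 = 1322
⇒ h = 15.

15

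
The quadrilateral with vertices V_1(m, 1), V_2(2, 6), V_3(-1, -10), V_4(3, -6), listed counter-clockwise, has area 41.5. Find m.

5

Write out the shoelace sum; only the two edges meeting at V_1 involve m:
2·Area = [(3·1 − m·(-6)) + (m·6 − 2·1)] + 22
       = 12·m + 23 = 83
⇒ m = 5.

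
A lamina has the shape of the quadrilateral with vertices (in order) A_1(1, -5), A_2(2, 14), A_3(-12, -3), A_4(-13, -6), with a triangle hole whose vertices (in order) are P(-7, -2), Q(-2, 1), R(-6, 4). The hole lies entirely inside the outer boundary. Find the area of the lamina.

131.5

Outer boundary:
Apply Gauss's area formula: 2A = Σ (x_i·y_{i+1} − x_{i+1}·y_i), indices taken mod 4.
Σ = (24) + (162) + (33) + (71) = 290
Area = |Σ|/2 = 145.
Hole:
Cross-terms: -11, -2, 40  ⇒  Σ = 27
Area = |Σ|/2 = 13.5.
Net area = 145 − 13.5 = 131.5.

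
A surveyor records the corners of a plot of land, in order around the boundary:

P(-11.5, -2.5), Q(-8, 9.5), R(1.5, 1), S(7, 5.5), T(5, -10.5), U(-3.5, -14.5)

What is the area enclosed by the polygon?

259.25

Apply the shoelace (surveyor's) formula: 2A = Σ (x_i·y_{i+1} − x_{i+1}·y_i), indices taken mod 6.
Σ = (-129.25) + (-22.25) + (1.25) + (-101) + (-109.25) + (-158) = -518.5
Area = |Σ|/2 = 259.25.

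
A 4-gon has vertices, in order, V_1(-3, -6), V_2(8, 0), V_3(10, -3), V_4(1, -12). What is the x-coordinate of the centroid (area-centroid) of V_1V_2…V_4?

Apply Gauss's area formula. First the cross-terms c_i = x_i·y_{i+1} − x_{i+1}·y_i:
  48, -24, -117, -42  ⇒  2A = -135, A = -67.5.
Then Σ (x_i + x_{i+1})·c_i = -1395, so x̄ = -1395 / (6·(-67.5)) = 31/9.

31/9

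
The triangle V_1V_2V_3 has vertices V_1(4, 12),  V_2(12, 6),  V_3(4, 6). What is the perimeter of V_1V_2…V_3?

24

|V_1V_2| = √((8)² + (-6)²) = √100 = 10
|V_2V_3| = √((-8)² + (0)²) = √64 = 8
|V_3V_1| = √((0)² + (6)²) = √36 = 6
Perimeter = 10 + 8 + 6 = 24.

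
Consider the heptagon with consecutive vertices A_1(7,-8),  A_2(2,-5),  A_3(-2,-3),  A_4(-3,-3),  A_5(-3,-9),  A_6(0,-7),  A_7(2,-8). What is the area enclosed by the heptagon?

27.5

Cross-terms: -19, -16, -3, 18, 21, 14, 40  ⇒  Σ = 55
Area = |Σ|/2 = 27.5.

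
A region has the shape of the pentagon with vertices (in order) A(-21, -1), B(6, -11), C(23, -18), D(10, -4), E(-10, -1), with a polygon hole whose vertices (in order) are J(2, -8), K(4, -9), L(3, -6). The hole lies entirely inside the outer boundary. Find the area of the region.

202

Outer boundary:
Cross-terms: 237, 145, 88, -50, -11  ⇒  Σ = 409
Area = |Σ|/2 = 204.5.
Hole:
Apply the surveyor's formula: 2A = Σ (x_i·y_{i+1} − x_{i+1}·y_i), indices taken mod 3.
Cross-terms: 14, 3, -12  ⇒  Σ = 5
Area = |Σ|/2 = 2.5.
Net area = 204.5 − 2.5 = 202.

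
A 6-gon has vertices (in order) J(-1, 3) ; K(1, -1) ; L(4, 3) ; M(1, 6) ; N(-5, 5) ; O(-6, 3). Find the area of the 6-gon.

J→K: (-1)(-1) − (1)(3) = -2
K→L: (1)(3) − (4)(-1) = 7
L→M: (4)(6) − (1)(3) = 21
M→N: (1)(5) − (-5)(6) = 35
N→O: (-5)(3) − (-6)(5) = 15
O→J: (-6)(3) − (-1)(3) = -15
Σ = 61
Area = |Σ|/2 = 30.5.

30.5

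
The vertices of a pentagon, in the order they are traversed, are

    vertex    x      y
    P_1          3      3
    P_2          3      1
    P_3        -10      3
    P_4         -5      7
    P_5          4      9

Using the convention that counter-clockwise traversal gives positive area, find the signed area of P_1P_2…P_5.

Apply Gauss's area formula: 2A = Σ (x_i·y_{i+1} − x_{i+1}·y_i), indices taken mod 5.
Cross-terms: -6, 19, -55, -73, -15  ⇒  Σ = -130
Signed area = Σ/2 = -65 (negative ⇒ clockwise traversal).

-65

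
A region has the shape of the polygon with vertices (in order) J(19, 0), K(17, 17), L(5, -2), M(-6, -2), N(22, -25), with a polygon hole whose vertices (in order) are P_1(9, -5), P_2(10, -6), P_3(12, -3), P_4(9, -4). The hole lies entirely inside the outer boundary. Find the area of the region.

421.5

Outer boundary:
Σ = (323) + (-119) + (-22) + (194) + (475) = 851
Area = |Σ|/2 = 425.5.
Hole:
Σ = (-4) + (42) + (-21) + (-9) = 8
Area = |Σ|/2 = 4.
Net area = 425.5 − 4 = 421.5.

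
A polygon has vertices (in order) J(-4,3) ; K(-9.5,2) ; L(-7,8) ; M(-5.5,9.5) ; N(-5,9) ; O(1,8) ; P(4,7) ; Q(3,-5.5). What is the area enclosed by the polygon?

98

J→K: (-4)(2) − (-9.5)(3) = 20.5
K→L: (-9.5)(8) − (-7)(2) = -62
L→M: (-7)(9.5) − (-5.5)(8) = -22.5
M→N: (-5.5)(9) − (-5)(9.5) = -2
N→O: (-5)(8) − (1)(9) = -49
O→P: (1)(7) − (4)(8) = -25
P→Q: (4)(-5.5) − (3)(7) = -43
Q→J: (3)(3) − (-4)(-5.5) = -13
Σ = -196
Area = |Σ|/2 = 98.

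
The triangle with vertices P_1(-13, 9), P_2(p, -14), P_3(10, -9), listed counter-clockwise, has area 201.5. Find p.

-6

Write out the shoelace sum; only the two edges meeting at P_2 involve p:
2·Area = [((-13)·(-14) − p·9) + (p·(-9) − 10·(-14))] + -27
       = -18·p + 295 = 403
⇒ p = -6.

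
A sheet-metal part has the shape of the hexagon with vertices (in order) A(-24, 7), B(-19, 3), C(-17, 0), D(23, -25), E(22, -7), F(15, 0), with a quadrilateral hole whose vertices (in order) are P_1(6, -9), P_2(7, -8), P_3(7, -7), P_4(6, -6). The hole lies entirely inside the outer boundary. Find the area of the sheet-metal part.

566

Outer boundary:
Apply Gauss's area formula: 2A = Σ (x_i·y_{i+1} − x_{i+1}·y_i), indices taken mod 6.
A→B: (-24)(3) − (-19)(7) = 61
B→C: (-19)(0) − (-17)(3) = 51
C→D: (-17)(-25) − (23)(0) = 425
D→E: (23)(-7) − (22)(-25) = 389
E→F: (22)(0) − (15)(-7) = 105
F→A: (15)(7) − (-24)(0) = 105
Σ = 1136
Area = |Σ|/2 = 568.
Hole:
Apply the shoelace (surveyor's) formula: 2A = Σ (x_i·y_{i+1} − x_{i+1}·y_i), indices taken mod 4.
Cross-terms: 15, 7, 0, -18  ⇒  Σ = 4
Area = |Σ|/2 = 2.
Net area = 568 − 2 = 566.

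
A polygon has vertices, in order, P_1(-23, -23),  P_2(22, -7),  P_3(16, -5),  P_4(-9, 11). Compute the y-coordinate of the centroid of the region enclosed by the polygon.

Apply the shoelace (surveyor's) formula. First the cross-terms c_i = x_i·y_{i+1} − x_{i+1}·y_i:
  667, 2, 131, 460  ⇒  2A = 1260, A = 630.
Then Σ (y_i + y_{i+1})·c_i = -24768, so ȳ = -24768 / (6·630) = -688/105.

-688/105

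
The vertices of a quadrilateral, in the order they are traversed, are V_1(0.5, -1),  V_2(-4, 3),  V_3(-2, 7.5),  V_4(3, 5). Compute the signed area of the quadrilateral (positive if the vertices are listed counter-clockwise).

-32.25

Apply the surveyor's formula: 2A = Σ (x_i·y_{i+1} − x_{i+1}·y_i), indices taken mod 4.
V_1→V_2: (0.5)(3) − (-4)(-1) = -2.5
V_2→V_3: (-4)(7.5) − (-2)(3) = -24
V_3→V_4: (-2)(5) − (3)(7.5) = -32.5
V_4→V_1: (3)(-1) − (0.5)(5) = -5.5
Σ = -64.5
Signed area = Σ/2 = -32.25 (negative ⇒ clockwise traversal).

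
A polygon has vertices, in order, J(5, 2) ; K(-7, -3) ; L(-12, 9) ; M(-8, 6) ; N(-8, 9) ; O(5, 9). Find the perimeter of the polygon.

|JK| = √((-12)² + (-5)²) = √169 = 13
|KL| = √((-5)² + (12)²) = √169 = 13
|LM| = √((4)² + (-3)²) = √25 = 5
|MN| = √((0)² + (3)²) = √9 = 3
|NO| = √((13)² + (0)²) = √169 = 13
|OJ| = √((0)² + (-7)²) = √49 = 7
Perimeter = 13 + 13 + 5 + 3 + 13 + 7 = 54.

54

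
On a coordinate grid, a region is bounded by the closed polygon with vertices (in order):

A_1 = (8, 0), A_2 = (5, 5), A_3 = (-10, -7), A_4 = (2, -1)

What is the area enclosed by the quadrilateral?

Apply Gauss's area formula: 2A = Σ (x_i·y_{i+1} − x_{i+1}·y_i), indices taken mod 4.
Σ = (40) + (15) + (24) + (8) = 87
Area = |Σ|/2 = 43.5.

43.5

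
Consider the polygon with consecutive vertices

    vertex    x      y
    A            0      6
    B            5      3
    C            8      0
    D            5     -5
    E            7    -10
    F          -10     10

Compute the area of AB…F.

Σ = (-30) + (-24) + (-40) + (-15) + (-30) + (-60) = -199
Area = |Σ|/2 = 99.5.

99.5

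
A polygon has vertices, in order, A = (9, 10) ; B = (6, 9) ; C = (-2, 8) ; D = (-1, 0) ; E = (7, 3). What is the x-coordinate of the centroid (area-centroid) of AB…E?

Apply the shoelace (surveyor's) formula. First the cross-terms c_i = x_i·y_{i+1} − x_{i+1}·y_i:
  21, 66, 8, -3, 43  ⇒  2A = 135, A = 67.5.
Then Σ (x_i + x_{i+1})·c_i = 1225, so x̄ = 1225 / (6·67.5) = 245/81.

245/81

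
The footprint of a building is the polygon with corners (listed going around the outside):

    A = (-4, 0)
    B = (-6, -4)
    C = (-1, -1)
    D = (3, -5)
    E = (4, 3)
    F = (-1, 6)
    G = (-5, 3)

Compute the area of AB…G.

Apply Gauss's area formula: 2A = Σ (x_i·y_{i+1} − x_{i+1}·y_i), indices taken mod 7.
Cross-terms: 16, 2, 8, 29, 27, 27, 12  ⇒  Σ = 121
Area = |Σ|/2 = 60.5.

60.5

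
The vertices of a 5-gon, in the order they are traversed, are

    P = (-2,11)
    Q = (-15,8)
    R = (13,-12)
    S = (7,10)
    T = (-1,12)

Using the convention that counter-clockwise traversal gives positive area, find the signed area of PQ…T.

273

P→Q: (-2)(8) − (-15)(11) = 149
Q→R: (-15)(-12) − (13)(8) = 76
R→S: (13)(10) − (7)(-12) = 214
S→T: (7)(12) − (-1)(10) = 94
T→P: (-1)(11) − (-2)(12) = 13
Σ = 546
Signed area = Σ/2 = 273 (positive ⇒ counter-clockwise traversal).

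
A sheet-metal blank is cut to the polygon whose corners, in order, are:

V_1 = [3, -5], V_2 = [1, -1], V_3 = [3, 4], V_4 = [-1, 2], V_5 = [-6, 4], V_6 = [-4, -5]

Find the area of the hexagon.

Apply the shoelace (surveyor's) formula: 2A = Σ (x_i·y_{i+1} − x_{i+1}·y_i), indices taken mod 6.
Cross-terms: 2, 7, 10, 8, 46, 35  ⇒  Σ = 108
Area = |Σ|/2 = 54.

54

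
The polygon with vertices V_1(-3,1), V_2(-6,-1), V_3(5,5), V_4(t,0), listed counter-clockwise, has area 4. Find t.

-6

The doubled signed area Σ (x_i y_{i+1} − x_{i+1} y_i) is linear in t.
With t=0 it equals -16; the coefficient of t is -4 (from the two edges through V_4).
So -4·t + -16 = 2·4 = 8 ⇒ t = -6.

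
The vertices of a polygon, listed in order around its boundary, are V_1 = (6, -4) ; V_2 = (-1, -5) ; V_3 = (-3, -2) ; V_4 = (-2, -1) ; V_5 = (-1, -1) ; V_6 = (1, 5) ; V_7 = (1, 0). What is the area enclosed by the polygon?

30

Cross-terms: -34, -13, -1, 1, -4, -5, -4  ⇒  Σ = -60
Area = |Σ|/2 = 30.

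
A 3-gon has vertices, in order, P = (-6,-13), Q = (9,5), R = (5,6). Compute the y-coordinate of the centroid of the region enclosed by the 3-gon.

-2/3

Apply the surveyor's formula. First the cross-terms c_i = x_i·y_{i+1} − x_{i+1}·y_i:
  87, 29, -29  ⇒  2A = 87, A = 43.5.
Then Σ (y_i + y_{i+1})·c_i = -174, so ȳ = -174 / (6·43.5) = -2/3.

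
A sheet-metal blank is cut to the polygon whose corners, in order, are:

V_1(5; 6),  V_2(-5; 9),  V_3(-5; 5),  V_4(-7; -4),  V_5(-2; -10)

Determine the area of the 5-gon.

125

Apply the shoelace (surveyor's) formula: 2A = Σ (x_i·y_{i+1} − x_{i+1}·y_i), indices taken mod 5.
Σ = (75) + (20) + (55) + (62) + (38) = 250
Area = |Σ|/2 = 125.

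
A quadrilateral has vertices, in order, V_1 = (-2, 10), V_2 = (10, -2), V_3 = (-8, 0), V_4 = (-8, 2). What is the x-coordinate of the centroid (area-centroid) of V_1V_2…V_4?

Apply Gauss's area formula. First the cross-terms c_i = x_i·y_{i+1} − x_{i+1}·y_i:
  -96, -16, -16, -76  ⇒  2A = -204, A = -102.
Then Σ (x_i + x_{i+1})·c_i = 216, so x̄ = 216 / (6·(-102)) = -6/17.

-6/17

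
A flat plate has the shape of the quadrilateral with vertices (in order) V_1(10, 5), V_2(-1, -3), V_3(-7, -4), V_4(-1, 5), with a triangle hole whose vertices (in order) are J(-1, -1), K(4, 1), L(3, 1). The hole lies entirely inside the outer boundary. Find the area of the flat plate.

Outer boundary:
Apply the surveyor's formula: 2A = Σ (x_i·y_{i+1} − x_{i+1}·y_i), indices taken mod 4.
Σ = (-25) + (-17) + (-39) + (-55) = -136
Area = |Σ|/2 = 68.
Hole:
Apply the shoelace (surveyor's) formula: 2A = Σ (x_i·y_{i+1} − x_{i+1}·y_i), indices taken mod 3.
Cross-terms: 3, 1, -2  ⇒  Σ = 2
Area = |Σ|/2 = 1.
Net area = 68 − 1 = 67.

67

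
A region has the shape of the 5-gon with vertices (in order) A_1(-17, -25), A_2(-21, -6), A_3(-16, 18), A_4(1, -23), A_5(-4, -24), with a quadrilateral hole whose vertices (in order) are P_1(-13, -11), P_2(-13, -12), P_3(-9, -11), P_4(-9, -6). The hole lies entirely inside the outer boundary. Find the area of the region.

Outer boundary:
Apply the shoelace formula: 2A = Σ (x_i·y_{i+1} − x_{i+1}·y_i), indices taken mod 5.
Σ = (-423) + (-474) + (350) + (-116) + (-308) = -971
Area = |Σ|/2 = 485.5.
Hole:
Apply the shoelace (surveyor's) formula: 2A = Σ (x_i·y_{i+1} − x_{i+1}·y_i), indices taken mod 4.
Σ = (13) + (35) + (-45) + (21) = 24
Area = |Σ|/2 = 12.
Net area = 485.5 − 12 = 473.5.

473.5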